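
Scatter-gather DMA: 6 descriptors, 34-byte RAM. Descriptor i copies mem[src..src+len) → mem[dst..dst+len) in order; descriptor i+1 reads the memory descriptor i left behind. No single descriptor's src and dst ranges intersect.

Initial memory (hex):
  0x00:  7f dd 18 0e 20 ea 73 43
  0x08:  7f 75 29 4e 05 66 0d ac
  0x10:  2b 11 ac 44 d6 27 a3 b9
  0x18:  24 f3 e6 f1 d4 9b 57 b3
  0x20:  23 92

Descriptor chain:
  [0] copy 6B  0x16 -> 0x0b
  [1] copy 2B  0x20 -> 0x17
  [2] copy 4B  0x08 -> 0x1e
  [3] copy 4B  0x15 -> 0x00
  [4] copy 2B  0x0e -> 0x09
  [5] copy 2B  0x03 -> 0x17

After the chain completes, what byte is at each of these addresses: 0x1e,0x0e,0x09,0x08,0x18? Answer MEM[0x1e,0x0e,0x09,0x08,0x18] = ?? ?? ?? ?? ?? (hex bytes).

D0: mem[0x0b..0x10] <- [a3 b9 24 f3 e6 f1]
D1: mem[0x17..0x18] <- [23 92]
D2: mem[0x1e..0x21] <- [7f 75 29 a3]
D3: mem[0x00..0x03] <- [27 a3 23 92]
D4: mem[0x09..0x0a] <- [f3 e6]
D5: mem[0x17..0x18] <- [92 20]
query mem[0x1e]=0x7f, mem[0x0e]=0xf3, mem[0x09]=0xf3, mem[0x08]=0x7f, mem[0x18]=0x20

MEM[0x1e,0x0e,0x09,0x08,0x18] = 7f f3 f3 7f 20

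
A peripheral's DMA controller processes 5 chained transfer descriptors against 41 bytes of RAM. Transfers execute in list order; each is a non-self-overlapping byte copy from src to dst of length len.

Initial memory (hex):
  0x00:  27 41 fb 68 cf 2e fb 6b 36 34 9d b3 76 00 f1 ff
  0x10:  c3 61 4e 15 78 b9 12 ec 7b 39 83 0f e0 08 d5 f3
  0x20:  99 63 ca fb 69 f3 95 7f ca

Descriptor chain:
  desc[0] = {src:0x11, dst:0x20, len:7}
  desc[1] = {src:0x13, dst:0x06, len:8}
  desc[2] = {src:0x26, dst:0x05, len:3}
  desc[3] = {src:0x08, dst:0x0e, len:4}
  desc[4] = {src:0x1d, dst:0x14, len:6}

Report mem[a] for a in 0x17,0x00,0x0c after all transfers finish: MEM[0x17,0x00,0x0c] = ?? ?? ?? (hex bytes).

MEM[0x17,0x00,0x0c] = 61 27 39

[0] 0x11->0x20 len=7 : 61 4e 15 78 b9 12 ec
[1] 0x13->0x06 len=8 : 15 78 b9 12 ec 7b 39 83
[2] 0x26->0x05 len=3 : ec 7f ca
[3] 0x08->0x0e len=4 : b9 12 ec 7b
[4] 0x1d->0x14 len=6 : 08 d5 f3 61 4e 15
query mem[0x17]=0x61, mem[0x00]=0x27, mem[0x0c]=0x39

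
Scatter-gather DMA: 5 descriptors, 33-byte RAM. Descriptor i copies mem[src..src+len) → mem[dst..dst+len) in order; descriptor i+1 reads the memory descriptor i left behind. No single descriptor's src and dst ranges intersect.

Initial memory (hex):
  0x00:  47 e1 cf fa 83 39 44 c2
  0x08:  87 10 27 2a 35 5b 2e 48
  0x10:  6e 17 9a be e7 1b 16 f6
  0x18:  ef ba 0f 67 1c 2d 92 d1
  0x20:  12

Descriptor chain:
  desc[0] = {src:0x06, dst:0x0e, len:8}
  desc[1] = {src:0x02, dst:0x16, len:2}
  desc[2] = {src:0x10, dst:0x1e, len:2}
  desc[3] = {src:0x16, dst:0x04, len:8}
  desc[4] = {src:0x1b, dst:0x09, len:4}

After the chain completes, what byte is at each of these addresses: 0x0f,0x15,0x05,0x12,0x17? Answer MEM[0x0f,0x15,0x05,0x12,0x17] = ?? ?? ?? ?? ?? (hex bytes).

MEM[0x0f,0x15,0x05,0x12,0x17] = c2 5b fa 27 fa

D0: mem[0x0e..0x15] <- [44 c2 87 10 27 2a 35 5b]
D1: mem[0x16..0x17] <- [cf fa]
D2: mem[0x1e..0x1f] <- [87 10]
D3: mem[0x04..0x0b] <- [cf fa ef ba 0f 67 1c 2d]
D4: mem[0x09..0x0c] <- [67 1c 2d 87]
query mem[0x0f]=0xc2, mem[0x15]=0x5b, mem[0x05]=0xfa, mem[0x12]=0x27, mem[0x17]=0xfa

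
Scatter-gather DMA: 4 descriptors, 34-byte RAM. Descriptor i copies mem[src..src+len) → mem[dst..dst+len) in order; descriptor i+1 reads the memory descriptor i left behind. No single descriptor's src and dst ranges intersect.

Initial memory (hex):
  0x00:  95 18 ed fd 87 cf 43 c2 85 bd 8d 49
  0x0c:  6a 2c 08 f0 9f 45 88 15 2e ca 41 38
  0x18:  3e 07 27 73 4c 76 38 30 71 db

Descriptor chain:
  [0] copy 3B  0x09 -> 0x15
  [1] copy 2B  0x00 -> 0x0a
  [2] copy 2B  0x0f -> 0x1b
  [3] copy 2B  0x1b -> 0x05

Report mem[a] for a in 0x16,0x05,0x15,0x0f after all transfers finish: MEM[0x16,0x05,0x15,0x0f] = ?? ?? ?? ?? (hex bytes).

MEM[0x16,0x05,0x15,0x0f] = 8d f0 bd f0

  after D0: wrote 3B at 0x15 = bd8d49
  after D1: wrote 2B at 0x0a = 9518
  after D2: wrote 2B at 0x1b = f09f
  after D3: wrote 2B at 0x05 = f09f
query mem[0x16]=0x8d, mem[0x05]=0xf0, mem[0x15]=0xbd, mem[0x0f]=0xf0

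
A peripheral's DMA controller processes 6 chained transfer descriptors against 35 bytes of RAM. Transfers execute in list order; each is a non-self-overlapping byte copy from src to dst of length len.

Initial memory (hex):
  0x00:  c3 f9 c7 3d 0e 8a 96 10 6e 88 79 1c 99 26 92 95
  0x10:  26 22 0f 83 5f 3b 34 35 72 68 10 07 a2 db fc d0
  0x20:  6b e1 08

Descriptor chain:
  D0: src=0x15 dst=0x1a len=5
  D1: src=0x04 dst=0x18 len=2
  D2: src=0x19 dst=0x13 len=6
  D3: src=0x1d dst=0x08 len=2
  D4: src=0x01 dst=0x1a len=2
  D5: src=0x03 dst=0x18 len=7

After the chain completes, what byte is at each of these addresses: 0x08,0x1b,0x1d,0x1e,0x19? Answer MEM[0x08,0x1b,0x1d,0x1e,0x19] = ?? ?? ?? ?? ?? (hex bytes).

MEM[0x08,0x1b,0x1d,0x1e,0x19] = 72 96 72 68 0e

[0] 0x15->0x1a len=5 : 3b 34 35 72 68
[1] 0x04->0x18 len=2 : 0e 8a
[2] 0x19->0x13 len=6 : 8a 3b 34 35 72 68
[3] 0x1d->0x08 len=2 : 72 68
[4] 0x01->0x1a len=2 : f9 c7
[5] 0x03->0x18 len=7 : 3d 0e 8a 96 10 72 68
query mem[0x08]=0x72, mem[0x1b]=0x96, mem[0x1d]=0x72, mem[0x1e]=0x68, mem[0x19]=0x0e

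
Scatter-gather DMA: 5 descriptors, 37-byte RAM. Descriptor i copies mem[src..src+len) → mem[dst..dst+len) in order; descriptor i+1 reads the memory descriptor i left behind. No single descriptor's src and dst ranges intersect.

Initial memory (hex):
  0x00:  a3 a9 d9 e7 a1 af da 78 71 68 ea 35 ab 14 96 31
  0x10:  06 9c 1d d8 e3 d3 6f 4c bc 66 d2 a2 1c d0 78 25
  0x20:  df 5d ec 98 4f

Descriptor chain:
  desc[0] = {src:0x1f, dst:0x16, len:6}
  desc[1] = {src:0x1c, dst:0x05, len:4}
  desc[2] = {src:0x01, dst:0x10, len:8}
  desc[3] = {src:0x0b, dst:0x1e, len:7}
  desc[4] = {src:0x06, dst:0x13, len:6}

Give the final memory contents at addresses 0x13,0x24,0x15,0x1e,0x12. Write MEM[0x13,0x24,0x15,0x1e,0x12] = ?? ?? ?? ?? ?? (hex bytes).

MEM[0x13,0x24,0x15,0x1e,0x12] = d0 d9 25 35 e7

[0] 0x1f->0x16 len=6 : 25 df 5d ec 98 4f
[1] 0x1c->0x05 len=4 : 1c d0 78 25
[2] 0x01->0x10 len=8 : a9 d9 e7 a1 1c d0 78 25
[3] 0x0b->0x1e len=7 : 35 ab 14 96 31 a9 d9
[4] 0x06->0x13 len=6 : d0 78 25 68 ea 35
query mem[0x13]=0xd0, mem[0x24]=0xd9, mem[0x15]=0x25, mem[0x1e]=0x35, mem[0x12]=0xe7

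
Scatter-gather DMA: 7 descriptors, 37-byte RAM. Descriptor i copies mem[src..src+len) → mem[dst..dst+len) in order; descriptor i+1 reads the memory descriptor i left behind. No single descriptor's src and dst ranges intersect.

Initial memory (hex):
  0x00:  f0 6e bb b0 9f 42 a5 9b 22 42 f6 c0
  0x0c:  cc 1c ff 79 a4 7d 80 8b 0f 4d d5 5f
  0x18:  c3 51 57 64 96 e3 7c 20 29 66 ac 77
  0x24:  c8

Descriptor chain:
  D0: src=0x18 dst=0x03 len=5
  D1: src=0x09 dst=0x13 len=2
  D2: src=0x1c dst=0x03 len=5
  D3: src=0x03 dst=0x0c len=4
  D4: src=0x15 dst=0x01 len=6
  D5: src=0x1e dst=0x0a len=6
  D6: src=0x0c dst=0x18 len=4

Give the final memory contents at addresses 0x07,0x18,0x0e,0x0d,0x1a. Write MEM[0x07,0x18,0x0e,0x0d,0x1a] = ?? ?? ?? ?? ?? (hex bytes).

MEM[0x07,0x18,0x0e,0x0d,0x1a] = 29 29 ac 66 ac

[0] 0x18->0x03 len=5 : c3 51 57 64 96
[1] 0x09->0x13 len=2 : 42 f6
[2] 0x1c->0x03 len=5 : 96 e3 7c 20 29
[3] 0x03->0x0c len=4 : 96 e3 7c 20
[4] 0x15->0x01 len=6 : 4d d5 5f c3 51 57
[5] 0x1e->0x0a len=6 : 7c 20 29 66 ac 77
[6] 0x0c->0x18 len=4 : 29 66 ac 77
query mem[0x07]=0x29, mem[0x18]=0x29, mem[0x0e]=0xac, mem[0x0d]=0x66, mem[0x1a]=0xac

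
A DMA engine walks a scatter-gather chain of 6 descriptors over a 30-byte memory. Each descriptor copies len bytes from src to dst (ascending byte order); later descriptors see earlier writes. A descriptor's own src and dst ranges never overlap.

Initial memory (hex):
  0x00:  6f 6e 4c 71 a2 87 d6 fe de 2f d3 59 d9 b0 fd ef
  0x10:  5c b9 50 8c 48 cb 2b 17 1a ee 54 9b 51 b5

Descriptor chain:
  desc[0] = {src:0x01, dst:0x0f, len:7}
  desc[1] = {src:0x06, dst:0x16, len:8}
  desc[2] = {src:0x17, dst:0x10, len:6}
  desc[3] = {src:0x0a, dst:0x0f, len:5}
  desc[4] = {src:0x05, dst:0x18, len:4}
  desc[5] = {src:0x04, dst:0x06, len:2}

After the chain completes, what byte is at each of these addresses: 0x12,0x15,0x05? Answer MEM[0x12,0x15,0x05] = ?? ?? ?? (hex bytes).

MEM[0x12,0x15,0x05] = b0 d9 87

#0 dst[0x0f+7] := {0x6e,0x4c,0x71,0xa2,0x87,0xd6,0xfe}
#1 dst[0x16+8] := {0xd6,0xfe,0xde,0x2f,0xd3,0x59,0xd9,0xb0}
#2 dst[0x10+6] := {0xfe,0xde,0x2f,0xd3,0x59,0xd9}
#3 dst[0x0f+5] := {0xd3,0x59,0xd9,0xb0,0xfd}
#4 dst[0x18+4] := {0x87,0xd6,0xfe,0xde}
#5 dst[0x06+2] := {0xa2,0x87}
query mem[0x12]=0xb0, mem[0x15]=0xd9, mem[0x05]=0x87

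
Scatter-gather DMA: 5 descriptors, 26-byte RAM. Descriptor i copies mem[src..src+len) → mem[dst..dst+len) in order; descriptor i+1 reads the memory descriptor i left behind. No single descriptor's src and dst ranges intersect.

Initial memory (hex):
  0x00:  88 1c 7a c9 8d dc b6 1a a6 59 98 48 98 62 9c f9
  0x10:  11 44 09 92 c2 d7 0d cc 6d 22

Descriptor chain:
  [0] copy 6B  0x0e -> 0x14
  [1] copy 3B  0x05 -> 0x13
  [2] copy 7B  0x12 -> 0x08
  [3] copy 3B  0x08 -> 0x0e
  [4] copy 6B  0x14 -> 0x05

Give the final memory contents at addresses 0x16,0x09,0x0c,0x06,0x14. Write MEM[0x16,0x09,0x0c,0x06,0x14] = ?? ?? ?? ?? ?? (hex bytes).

MEM[0x16,0x09,0x0c,0x06,0x14] = 11 09 11 1a b6

D0: mem[0x14..0x19] <- [9c f9 11 44 09 92]
D1: mem[0x13..0x15] <- [dc b6 1a]
D2: mem[0x08..0x0e] <- [09 dc b6 1a 11 44 09]
D3: mem[0x0e..0x10] <- [09 dc b6]
D4: mem[0x05..0x0a] <- [b6 1a 11 44 09 92]
query mem[0x16]=0x11, mem[0x09]=0x09, mem[0x0c]=0x11, mem[0x06]=0x1a, mem[0x14]=0xb6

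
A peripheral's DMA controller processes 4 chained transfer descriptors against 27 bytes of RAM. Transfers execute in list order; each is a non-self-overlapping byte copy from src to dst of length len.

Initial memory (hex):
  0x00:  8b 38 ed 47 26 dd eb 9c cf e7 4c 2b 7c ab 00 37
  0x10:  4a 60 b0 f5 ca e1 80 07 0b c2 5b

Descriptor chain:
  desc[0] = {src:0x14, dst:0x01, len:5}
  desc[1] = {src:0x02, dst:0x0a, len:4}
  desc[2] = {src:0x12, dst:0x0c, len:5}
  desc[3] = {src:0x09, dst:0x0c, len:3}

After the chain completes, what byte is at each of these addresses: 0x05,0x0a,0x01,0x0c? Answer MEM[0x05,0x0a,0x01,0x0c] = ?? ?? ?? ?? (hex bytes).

MEM[0x05,0x0a,0x01,0x0c] = 0b e1 ca e7

[0] 0x14->0x01 len=5 : ca e1 80 07 0b
[1] 0x02->0x0a len=4 : e1 80 07 0b
[2] 0x12->0x0c len=5 : b0 f5 ca e1 80
[3] 0x09->0x0c len=3 : e7 e1 80
query mem[0x05]=0x0b, mem[0x0a]=0xe1, mem[0x01]=0xca, mem[0x0c]=0xe7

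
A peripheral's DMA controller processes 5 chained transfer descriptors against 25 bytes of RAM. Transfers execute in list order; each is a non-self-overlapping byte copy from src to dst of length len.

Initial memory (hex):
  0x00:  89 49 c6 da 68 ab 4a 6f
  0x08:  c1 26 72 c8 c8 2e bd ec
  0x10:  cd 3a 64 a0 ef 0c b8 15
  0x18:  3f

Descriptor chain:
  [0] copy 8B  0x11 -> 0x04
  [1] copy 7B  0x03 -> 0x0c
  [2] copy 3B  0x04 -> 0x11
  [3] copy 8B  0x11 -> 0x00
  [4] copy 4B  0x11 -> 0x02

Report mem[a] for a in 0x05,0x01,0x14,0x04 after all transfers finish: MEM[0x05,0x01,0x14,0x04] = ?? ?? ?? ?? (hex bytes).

MEM[0x05,0x01,0x14,0x04] = ef 64 ef a0

#0 dst[0x04+8] := {0x3a,0x64,0xa0,0xef,0x0c,0xb8,0x15,0x3f}
#1 dst[0x0c+7] := {0xda,0x3a,0x64,0xa0,0xef,0x0c,0xb8}
#2 dst[0x11+3] := {0x3a,0x64,0xa0}
#3 dst[0x00+8] := {0x3a,0x64,0xa0,0xef,0x0c,0xb8,0x15,0x3f}
#4 dst[0x02+4] := {0x3a,0x64,0xa0,0xef}
query mem[0x05]=0xef, mem[0x01]=0x64, mem[0x14]=0xef, mem[0x04]=0xa0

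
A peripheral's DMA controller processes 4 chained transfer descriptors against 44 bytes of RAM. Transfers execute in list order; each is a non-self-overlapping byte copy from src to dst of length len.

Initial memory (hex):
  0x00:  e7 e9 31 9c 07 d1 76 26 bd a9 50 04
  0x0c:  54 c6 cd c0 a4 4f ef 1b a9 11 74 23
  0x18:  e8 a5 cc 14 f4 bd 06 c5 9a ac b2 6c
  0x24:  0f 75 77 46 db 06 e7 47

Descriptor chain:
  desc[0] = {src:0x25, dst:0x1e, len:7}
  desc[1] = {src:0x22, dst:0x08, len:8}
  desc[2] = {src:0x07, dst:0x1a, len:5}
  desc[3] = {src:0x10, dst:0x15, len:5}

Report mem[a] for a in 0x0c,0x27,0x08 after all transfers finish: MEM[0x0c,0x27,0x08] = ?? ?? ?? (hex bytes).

#0 dst[0x1e+7] := {0x75,0x77,0x46,0xdb,0x06,0xe7,0x47}
#1 dst[0x08+8] := {0x06,0xe7,0x47,0x75,0x77,0x46,0xdb,0x06}
#2 dst[0x1a+5] := {0x26,0x06,0xe7,0x47,0x75}
#3 dst[0x15+5] := {0xa4,0x4f,0xef,0x1b,0xa9}
query mem[0x0c]=0x77, mem[0x27]=0x46, mem[0x08]=0x06

MEM[0x0c,0x27,0x08] = 77 46 06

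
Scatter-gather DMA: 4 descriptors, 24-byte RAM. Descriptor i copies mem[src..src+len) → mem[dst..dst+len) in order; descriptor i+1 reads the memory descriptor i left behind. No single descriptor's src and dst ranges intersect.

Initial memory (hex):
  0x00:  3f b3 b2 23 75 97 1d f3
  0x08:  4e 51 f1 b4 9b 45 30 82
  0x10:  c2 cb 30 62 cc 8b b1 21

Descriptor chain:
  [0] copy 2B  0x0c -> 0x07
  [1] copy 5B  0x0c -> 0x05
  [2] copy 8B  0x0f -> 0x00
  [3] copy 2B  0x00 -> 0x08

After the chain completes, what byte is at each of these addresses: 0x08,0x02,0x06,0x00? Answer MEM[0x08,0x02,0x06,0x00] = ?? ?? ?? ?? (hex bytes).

MEM[0x08,0x02,0x06,0x00] = 82 cb 8b 82

[0] 0x0c->0x07 len=2 : 9b 45
[1] 0x0c->0x05 len=5 : 9b 45 30 82 c2
[2] 0x0f->0x00 len=8 : 82 c2 cb 30 62 cc 8b b1
[3] 0x00->0x08 len=2 : 82 c2
query mem[0x08]=0x82, mem[0x02]=0xcb, mem[0x06]=0x8b, mem[0x00]=0x82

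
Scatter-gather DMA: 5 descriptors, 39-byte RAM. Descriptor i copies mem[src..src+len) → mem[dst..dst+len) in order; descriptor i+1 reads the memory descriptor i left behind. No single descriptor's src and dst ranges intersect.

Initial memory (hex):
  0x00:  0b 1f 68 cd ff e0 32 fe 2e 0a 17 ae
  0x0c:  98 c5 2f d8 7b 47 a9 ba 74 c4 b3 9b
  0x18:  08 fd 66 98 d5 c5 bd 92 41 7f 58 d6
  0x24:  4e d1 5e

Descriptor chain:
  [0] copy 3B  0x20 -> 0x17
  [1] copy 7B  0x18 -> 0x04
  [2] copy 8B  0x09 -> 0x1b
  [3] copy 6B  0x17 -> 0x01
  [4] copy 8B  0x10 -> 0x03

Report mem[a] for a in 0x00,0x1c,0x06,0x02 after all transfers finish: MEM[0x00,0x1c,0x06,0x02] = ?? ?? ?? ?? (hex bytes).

MEM[0x00,0x1c,0x06,0x02] = 0b bd ba 7f

#0 dst[0x17+3] := {0x41,0x7f,0x58}
#1 dst[0x04+7] := {0x7f,0x58,0x66,0x98,0xd5,0xc5,0xbd}
#2 dst[0x1b+8] := {0xc5,0xbd,0xae,0x98,0xc5,0x2f,0xd8,0x7b}
#3 dst[0x01+6] := {0x41,0x7f,0x58,0x66,0xc5,0xbd}
#4 dst[0x03+8] := {0x7b,0x47,0xa9,0xba,0x74,0xc4,0xb3,0x41}
query mem[0x00]=0x0b, mem[0x1c]=0xbd, mem[0x06]=0xba, mem[0x02]=0x7f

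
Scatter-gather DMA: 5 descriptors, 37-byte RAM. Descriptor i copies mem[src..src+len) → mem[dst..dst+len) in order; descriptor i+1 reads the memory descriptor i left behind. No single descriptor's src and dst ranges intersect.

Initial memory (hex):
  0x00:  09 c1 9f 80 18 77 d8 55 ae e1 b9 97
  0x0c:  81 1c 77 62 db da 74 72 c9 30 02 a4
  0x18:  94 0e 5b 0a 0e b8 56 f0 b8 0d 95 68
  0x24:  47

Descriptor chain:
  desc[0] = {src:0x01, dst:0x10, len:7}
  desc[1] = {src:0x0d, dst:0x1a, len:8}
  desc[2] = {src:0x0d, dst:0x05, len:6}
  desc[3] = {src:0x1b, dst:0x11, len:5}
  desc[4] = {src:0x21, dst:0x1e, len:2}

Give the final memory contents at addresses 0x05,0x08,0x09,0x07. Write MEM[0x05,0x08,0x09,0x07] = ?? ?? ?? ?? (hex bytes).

MEM[0x05,0x08,0x09,0x07] = 1c c1 9f 62

D0: mem[0x10..0x16] <- [c1 9f 80 18 77 d8 55]
D1: mem[0x1a..0x21] <- [1c 77 62 c1 9f 80 18 77]
D2: mem[0x05..0x0a] <- [1c 77 62 c1 9f 80]
D3: mem[0x11..0x15] <- [77 62 c1 9f 80]
D4: mem[0x1e..0x1f] <- [77 95]
query mem[0x05]=0x1c, mem[0x08]=0xc1, mem[0x09]=0x9f, mem[0x07]=0x62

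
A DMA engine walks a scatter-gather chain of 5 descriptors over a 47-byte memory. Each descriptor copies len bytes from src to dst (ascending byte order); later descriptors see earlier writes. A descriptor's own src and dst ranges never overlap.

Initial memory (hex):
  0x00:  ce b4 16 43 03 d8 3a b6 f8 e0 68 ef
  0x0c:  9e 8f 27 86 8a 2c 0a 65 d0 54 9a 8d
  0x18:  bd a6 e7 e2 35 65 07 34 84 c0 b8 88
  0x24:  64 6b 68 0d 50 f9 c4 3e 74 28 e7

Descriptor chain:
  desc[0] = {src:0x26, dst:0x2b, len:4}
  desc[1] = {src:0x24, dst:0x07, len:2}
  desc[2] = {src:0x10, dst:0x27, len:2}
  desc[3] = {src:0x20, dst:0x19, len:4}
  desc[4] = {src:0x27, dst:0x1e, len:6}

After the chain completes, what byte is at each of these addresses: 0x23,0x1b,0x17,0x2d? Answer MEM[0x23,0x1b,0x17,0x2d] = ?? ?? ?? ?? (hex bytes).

D0: mem[0x2b..0x2e] <- [68 0d 50 f9]
D1: mem[0x07..0x08] <- [64 6b]
D2: mem[0x27..0x28] <- [8a 2c]
D3: mem[0x19..0x1c] <- [84 c0 b8 88]
D4: mem[0x1e..0x23] <- [8a 2c f9 c4 68 0d]
query mem[0x23]=0x0d, mem[0x1b]=0xb8, mem[0x17]=0x8d, mem[0x2d]=0x50

MEM[0x23,0x1b,0x17,0x2d] = 0d b8 8d 50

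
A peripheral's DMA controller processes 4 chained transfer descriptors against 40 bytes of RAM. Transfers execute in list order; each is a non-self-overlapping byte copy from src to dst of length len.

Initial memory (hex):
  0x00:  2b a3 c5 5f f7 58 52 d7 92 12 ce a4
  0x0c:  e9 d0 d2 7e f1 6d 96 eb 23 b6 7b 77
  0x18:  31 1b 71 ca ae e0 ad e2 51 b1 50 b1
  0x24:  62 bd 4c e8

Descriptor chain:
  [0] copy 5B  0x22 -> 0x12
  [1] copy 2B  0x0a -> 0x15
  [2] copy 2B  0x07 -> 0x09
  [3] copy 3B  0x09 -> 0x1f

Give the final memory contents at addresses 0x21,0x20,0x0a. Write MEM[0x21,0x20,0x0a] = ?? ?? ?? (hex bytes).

[0] 0x22->0x12 len=5 : 50 b1 62 bd 4c
[1] 0x0a->0x15 len=2 : ce a4
[2] 0x07->0x09 len=2 : d7 92
[3] 0x09->0x1f len=3 : d7 92 a4
query mem[0x21]=0xa4, mem[0x20]=0x92, mem[0x0a]=0x92

MEM[0x21,0x20,0x0a] = a4 92 92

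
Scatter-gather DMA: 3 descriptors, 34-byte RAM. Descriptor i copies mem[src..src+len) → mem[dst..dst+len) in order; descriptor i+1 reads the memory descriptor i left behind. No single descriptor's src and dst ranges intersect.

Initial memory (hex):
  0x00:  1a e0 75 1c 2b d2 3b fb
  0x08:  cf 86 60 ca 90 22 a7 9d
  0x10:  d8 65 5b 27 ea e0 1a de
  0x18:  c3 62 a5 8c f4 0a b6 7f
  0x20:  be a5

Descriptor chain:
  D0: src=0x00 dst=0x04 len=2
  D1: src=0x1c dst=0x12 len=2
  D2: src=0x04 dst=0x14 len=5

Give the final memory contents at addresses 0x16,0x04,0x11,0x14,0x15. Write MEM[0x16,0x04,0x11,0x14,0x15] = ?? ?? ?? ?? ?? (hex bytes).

MEM[0x16,0x04,0x11,0x14,0x15] = 3b 1a 65 1a e0

[0] 0x00->0x04 len=2 : 1a e0
[1] 0x1c->0x12 len=2 : f4 0a
[2] 0x04->0x14 len=5 : 1a e0 3b fb cf
query mem[0x16]=0x3b, mem[0x04]=0x1a, mem[0x11]=0x65, mem[0x14]=0x1a, mem[0x15]=0xe0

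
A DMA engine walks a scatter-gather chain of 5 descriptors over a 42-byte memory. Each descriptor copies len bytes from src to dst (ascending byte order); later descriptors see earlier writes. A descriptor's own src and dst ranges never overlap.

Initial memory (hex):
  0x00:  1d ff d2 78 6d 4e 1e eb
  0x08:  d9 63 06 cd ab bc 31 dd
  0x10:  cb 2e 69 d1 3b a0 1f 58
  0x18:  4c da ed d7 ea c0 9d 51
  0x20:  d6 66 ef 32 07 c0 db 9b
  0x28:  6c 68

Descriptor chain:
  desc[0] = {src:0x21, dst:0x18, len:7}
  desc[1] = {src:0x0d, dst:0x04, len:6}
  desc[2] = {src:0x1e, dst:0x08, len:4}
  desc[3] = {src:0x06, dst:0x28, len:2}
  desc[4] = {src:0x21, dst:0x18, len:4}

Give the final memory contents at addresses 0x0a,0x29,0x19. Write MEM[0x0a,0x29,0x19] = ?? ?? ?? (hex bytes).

D0: mem[0x18..0x1e] <- [66 ef 32 07 c0 db 9b]
D1: mem[0x04..0x09] <- [bc 31 dd cb 2e 69]
D2: mem[0x08..0x0b] <- [9b 51 d6 66]
D3: mem[0x28..0x29] <- [dd cb]
D4: mem[0x18..0x1b] <- [66 ef 32 07]
query mem[0x0a]=0xd6, mem[0x29]=0xcb, mem[0x19]=0xef

MEM[0x0a,0x29,0x19] = d6 cb ef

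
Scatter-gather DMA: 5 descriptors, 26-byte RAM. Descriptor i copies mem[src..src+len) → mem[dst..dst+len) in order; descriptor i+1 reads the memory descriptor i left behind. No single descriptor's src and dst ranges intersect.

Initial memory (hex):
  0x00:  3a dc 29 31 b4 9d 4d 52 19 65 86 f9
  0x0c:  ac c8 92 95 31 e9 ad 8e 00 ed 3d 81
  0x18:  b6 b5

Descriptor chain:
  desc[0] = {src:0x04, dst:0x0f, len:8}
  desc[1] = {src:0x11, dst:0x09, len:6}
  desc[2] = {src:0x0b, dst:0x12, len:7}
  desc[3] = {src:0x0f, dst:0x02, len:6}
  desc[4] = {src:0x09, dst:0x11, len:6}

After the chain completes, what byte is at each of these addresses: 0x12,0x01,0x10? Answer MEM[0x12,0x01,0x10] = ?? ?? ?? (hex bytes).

#0 dst[0x0f+8] := {0xb4,0x9d,0x4d,0x52,0x19,0x65,0x86,0xf9}
#1 dst[0x09+6] := {0x4d,0x52,0x19,0x65,0x86,0xf9}
#2 dst[0x12+7] := {0x19,0x65,0x86,0xf9,0xb4,0x9d,0x4d}
#3 dst[0x02+6] := {0xb4,0x9d,0x4d,0x19,0x65,0x86}
#4 dst[0x11+6] := {0x4d,0x52,0x19,0x65,0x86,0xf9}
query mem[0x12]=0x52, mem[0x01]=0xdc, mem[0x10]=0x9d

MEM[0x12,0x01,0x10] = 52 dc 9d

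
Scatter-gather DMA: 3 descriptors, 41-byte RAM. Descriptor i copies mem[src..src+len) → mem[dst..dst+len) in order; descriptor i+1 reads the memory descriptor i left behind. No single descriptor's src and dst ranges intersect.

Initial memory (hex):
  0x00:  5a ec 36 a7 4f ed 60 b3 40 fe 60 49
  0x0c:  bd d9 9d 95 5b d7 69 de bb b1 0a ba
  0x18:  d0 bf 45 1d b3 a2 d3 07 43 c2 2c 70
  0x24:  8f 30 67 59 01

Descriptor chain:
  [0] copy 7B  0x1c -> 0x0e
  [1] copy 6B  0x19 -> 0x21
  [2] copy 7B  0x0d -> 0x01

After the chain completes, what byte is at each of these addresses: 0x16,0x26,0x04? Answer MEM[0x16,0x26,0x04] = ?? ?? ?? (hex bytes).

MEM[0x16,0x26,0x04] = 0a d3 d3

#0 dst[0x0e+7] := {0xb3,0xa2,0xd3,0x07,0x43,0xc2,0x2c}
#1 dst[0x21+6] := {0xbf,0x45,0x1d,0xb3,0xa2,0xd3}
#2 dst[0x01+7] := {0xd9,0xb3,0xa2,0xd3,0x07,0x43,0xc2}
query mem[0x16]=0x0a, mem[0x26]=0xd3, mem[0x04]=0xd3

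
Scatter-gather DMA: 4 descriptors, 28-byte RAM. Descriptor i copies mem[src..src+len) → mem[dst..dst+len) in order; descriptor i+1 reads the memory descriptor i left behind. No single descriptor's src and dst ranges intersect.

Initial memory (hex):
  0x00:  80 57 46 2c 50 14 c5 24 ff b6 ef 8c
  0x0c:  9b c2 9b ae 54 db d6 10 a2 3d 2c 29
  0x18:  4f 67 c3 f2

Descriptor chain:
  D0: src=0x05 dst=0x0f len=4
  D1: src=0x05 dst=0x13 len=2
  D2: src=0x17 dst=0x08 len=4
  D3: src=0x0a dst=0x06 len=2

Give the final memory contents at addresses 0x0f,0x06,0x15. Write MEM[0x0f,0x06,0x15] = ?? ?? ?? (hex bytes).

  after D0: wrote 4B at 0x0f = 14c524ff
  after D1: wrote 2B at 0x13 = 14c5
  after D2: wrote 4B at 0x08 = 294f67c3
  after D3: wrote 2B at 0x06 = 67c3
query mem[0x0f]=0x14, mem[0x06]=0x67, mem[0x15]=0x3d

MEM[0x0f,0x06,0x15] = 14 67 3d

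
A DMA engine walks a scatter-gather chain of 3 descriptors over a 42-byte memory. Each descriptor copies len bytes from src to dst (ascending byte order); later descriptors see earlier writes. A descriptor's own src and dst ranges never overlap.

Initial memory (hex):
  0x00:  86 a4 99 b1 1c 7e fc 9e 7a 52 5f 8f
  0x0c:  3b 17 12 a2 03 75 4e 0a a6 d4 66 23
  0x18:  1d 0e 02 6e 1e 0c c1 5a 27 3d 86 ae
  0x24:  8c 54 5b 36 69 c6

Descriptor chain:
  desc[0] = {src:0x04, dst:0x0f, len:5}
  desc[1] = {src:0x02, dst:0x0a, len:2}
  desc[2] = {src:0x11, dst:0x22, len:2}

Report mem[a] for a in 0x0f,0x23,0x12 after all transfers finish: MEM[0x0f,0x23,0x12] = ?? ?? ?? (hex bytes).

MEM[0x0f,0x23,0x12] = 1c 9e 9e

#0 dst[0x0f+5] := {0x1c,0x7e,0xfc,0x9e,0x7a}
#1 dst[0x0a+2] := {0x99,0xb1}
#2 dst[0x22+2] := {0xfc,0x9e}
query mem[0x0f]=0x1c, mem[0x23]=0x9e, mem[0x12]=0x9e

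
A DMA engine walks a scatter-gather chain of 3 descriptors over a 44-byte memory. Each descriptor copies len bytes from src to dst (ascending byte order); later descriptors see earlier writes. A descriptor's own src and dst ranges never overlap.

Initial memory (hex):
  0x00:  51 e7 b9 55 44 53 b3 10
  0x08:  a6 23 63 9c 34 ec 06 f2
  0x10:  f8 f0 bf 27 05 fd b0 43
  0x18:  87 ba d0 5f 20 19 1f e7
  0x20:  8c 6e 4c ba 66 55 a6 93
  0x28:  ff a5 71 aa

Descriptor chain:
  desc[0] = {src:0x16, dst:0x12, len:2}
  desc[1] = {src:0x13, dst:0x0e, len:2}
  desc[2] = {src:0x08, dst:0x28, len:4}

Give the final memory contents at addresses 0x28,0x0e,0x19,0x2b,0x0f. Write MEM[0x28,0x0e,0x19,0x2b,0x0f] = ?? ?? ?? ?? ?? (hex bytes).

  after D0: wrote 2B at 0x12 = b043
  after D1: wrote 2B at 0x0e = 4305
  after D2: wrote 4B at 0x28 = a623639c
query mem[0x28]=0xa6, mem[0x0e]=0x43, mem[0x19]=0xba, mem[0x2b]=0x9c, mem[0x0f]=0x05

MEM[0x28,0x0e,0x19,0x2b,0x0f] = a6 43 ba 9c 05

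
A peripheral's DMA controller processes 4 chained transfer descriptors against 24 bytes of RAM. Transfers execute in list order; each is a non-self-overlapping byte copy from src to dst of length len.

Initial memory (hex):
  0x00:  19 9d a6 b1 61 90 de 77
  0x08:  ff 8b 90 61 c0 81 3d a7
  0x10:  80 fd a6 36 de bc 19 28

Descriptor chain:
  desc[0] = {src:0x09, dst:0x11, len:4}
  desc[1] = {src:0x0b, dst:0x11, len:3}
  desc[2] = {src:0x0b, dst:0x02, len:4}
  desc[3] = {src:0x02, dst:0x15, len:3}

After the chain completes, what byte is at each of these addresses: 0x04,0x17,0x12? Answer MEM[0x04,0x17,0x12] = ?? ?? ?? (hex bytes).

MEM[0x04,0x17,0x12] = 81 81 c0

#0 dst[0x11+4] := {0x8b,0x90,0x61,0xc0}
#1 dst[0x11+3] := {0x61,0xc0,0x81}
#2 dst[0x02+4] := {0x61,0xc0,0x81,0x3d}
#3 dst[0x15+3] := {0x61,0xc0,0x81}
query mem[0x04]=0x81, mem[0x17]=0x81, mem[0x12]=0xc0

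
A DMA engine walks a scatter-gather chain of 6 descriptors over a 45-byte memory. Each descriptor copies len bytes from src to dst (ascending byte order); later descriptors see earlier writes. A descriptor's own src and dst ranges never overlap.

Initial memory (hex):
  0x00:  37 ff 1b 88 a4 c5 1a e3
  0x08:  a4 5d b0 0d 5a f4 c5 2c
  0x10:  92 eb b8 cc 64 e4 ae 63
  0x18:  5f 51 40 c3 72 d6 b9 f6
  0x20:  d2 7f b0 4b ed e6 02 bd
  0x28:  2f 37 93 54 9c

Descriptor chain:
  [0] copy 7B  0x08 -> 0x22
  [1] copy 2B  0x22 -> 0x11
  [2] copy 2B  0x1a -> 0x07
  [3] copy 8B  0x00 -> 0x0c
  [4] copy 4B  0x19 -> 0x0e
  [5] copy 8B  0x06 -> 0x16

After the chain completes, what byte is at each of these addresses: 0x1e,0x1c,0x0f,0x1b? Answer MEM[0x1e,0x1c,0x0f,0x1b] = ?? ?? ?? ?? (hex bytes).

#0 dst[0x22+7] := {0xa4,0x5d,0xb0,0x0d,0x5a,0xf4,0xc5}
#1 dst[0x11+2] := {0xa4,0x5d}
#2 dst[0x07+2] := {0x40,0xc3}
#3 dst[0x0c+8] := {0x37,0xff,0x1b,0x88,0xa4,0xc5,0x1a,0x40}
#4 dst[0x0e+4] := {0x51,0x40,0xc3,0x72}
#5 dst[0x16+8] := {0x1a,0x40,0xc3,0x5d,0xb0,0x0d,0x37,0xff}
query mem[0x1e]=0xb9, mem[0x1c]=0x37, mem[0x0f]=0x40, mem[0x1b]=0x0d

MEM[0x1e,0x1c,0x0f,0x1b] = b9 37 40 0d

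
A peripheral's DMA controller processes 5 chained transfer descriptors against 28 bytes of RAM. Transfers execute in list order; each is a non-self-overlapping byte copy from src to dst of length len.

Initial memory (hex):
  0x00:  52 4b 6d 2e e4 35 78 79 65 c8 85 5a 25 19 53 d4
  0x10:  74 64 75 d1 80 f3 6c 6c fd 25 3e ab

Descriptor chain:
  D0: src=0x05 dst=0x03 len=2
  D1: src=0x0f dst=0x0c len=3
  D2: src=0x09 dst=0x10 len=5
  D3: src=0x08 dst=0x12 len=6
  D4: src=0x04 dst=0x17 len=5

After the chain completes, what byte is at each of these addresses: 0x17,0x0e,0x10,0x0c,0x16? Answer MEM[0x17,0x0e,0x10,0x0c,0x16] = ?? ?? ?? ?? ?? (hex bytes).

D0: mem[0x03..0x04] <- [35 78]
D1: mem[0x0c..0x0e] <- [d4 74 64]
D2: mem[0x10..0x14] <- [c8 85 5a d4 74]
D3: mem[0x12..0x17] <- [65 c8 85 5a d4 74]
D4: mem[0x17..0x1b] <- [78 35 78 79 65]
query mem[0x17]=0x78, mem[0x0e]=0x64, mem[0x10]=0xc8, mem[0x0c]=0xd4, mem[0x16]=0xd4

MEM[0x17,0x0e,0x10,0x0c,0x16] = 78 64 c8 d4 d4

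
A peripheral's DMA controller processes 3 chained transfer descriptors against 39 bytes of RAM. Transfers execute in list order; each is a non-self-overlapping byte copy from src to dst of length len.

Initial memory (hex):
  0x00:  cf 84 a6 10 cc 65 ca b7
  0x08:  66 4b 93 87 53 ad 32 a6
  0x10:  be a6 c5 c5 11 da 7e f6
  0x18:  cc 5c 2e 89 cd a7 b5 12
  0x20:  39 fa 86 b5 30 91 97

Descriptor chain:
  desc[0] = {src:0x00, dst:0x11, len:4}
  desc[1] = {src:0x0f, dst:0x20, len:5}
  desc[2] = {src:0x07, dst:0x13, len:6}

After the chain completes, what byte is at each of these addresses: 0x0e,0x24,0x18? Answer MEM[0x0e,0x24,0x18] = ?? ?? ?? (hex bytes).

[0] 0x00->0x11 len=4 : cf 84 a6 10
[1] 0x0f->0x20 len=5 : a6 be cf 84 a6
[2] 0x07->0x13 len=6 : b7 66 4b 93 87 53
query mem[0x0e]=0x32, mem[0x24]=0xa6, mem[0x18]=0x53

MEM[0x0e,0x24,0x18] = 32 a6 53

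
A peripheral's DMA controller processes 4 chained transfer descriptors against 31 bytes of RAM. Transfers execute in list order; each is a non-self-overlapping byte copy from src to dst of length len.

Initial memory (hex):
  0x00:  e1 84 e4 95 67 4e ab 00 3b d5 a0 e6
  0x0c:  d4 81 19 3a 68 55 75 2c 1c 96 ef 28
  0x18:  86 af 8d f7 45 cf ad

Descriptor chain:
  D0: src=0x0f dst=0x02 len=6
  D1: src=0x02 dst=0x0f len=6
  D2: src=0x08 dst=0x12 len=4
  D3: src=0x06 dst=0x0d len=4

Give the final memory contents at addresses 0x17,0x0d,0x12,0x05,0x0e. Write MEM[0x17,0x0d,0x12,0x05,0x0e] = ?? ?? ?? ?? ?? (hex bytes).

MEM[0x17,0x0d,0x12,0x05,0x0e] = 28 2c 3b 75 1c

[0] 0x0f->0x02 len=6 : 3a 68 55 75 2c 1c
[1] 0x02->0x0f len=6 : 3a 68 55 75 2c 1c
[2] 0x08->0x12 len=4 : 3b d5 a0 e6
[3] 0x06->0x0d len=4 : 2c 1c 3b d5
query mem[0x17]=0x28, mem[0x0d]=0x2c, mem[0x12]=0x3b, mem[0x05]=0x75, mem[0x0e]=0x1c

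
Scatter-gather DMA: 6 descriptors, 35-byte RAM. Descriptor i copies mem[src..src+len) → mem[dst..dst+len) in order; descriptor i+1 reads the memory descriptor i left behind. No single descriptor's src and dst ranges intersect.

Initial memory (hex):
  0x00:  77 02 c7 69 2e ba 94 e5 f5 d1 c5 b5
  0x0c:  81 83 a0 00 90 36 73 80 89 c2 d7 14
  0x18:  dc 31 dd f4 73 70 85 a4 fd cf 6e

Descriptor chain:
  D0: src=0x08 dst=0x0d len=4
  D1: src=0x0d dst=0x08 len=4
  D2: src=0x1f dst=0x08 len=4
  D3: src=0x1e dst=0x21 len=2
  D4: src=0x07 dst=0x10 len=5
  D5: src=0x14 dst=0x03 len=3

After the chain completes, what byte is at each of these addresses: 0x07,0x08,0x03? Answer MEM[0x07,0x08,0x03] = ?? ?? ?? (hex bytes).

MEM[0x07,0x08,0x03] = e5 a4 6e

  after D0: wrote 4B at 0x0d = f5d1c5b5
  after D1: wrote 4B at 0x08 = f5d1c5b5
  after D2: wrote 4B at 0x08 = a4fdcf6e
  after D3: wrote 2B at 0x21 = 85a4
  after D4: wrote 5B at 0x10 = e5a4fdcf6e
  after D5: wrote 3B at 0x03 = 6ec2d7
query mem[0x07]=0xe5, mem[0x08]=0xa4, mem[0x03]=0x6e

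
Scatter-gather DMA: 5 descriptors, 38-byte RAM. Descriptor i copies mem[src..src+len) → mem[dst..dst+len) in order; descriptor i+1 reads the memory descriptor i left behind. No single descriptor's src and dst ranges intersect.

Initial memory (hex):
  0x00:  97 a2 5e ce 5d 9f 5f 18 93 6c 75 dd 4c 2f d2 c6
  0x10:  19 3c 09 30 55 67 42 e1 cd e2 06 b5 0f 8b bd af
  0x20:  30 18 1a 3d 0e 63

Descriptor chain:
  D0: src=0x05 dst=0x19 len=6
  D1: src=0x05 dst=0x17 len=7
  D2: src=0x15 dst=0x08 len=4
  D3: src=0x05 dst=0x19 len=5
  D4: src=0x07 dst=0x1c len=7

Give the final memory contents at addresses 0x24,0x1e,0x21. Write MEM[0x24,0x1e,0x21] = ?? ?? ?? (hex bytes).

MEM[0x24,0x1e,0x21] = 0e 42 4c

  after D0: wrote 6B at 0x19 = 9f5f18936c75
  after D1: wrote 7B at 0x17 = 9f5f18936c75dd
  after D2: wrote 4B at 0x08 = 67429f5f
  after D3: wrote 5B at 0x19 = 9f5f186742
  after D4: wrote 7B at 0x1c = 1867429f5f4c2f
query mem[0x24]=0x0e, mem[0x1e]=0x42, mem[0x21]=0x4c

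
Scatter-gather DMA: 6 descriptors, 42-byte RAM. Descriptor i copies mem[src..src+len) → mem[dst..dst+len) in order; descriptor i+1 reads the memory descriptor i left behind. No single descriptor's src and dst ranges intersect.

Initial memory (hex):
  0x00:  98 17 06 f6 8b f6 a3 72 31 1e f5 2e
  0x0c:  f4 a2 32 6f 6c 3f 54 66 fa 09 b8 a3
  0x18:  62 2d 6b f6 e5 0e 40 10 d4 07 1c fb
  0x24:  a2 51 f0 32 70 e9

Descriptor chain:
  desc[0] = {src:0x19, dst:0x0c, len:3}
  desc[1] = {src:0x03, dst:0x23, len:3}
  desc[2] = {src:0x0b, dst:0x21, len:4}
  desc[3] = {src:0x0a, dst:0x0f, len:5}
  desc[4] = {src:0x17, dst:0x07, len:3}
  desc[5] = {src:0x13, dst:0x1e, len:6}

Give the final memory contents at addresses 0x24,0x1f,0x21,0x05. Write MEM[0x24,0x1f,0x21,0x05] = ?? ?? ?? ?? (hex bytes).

D0: mem[0x0c..0x0e] <- [2d 6b f6]
D1: mem[0x23..0x25] <- [f6 8b f6]
D2: mem[0x21..0x24] <- [2e 2d 6b f6]
D3: mem[0x0f..0x13] <- [f5 2e 2d 6b f6]
D4: mem[0x07..0x09] <- [a3 62 2d]
D5: mem[0x1e..0x23] <- [f6 fa 09 b8 a3 62]
query mem[0x24]=0xf6, mem[0x1f]=0xfa, mem[0x21]=0xb8, mem[0x05]=0xf6

MEM[0x24,0x1f,0x21,0x05] = f6 fa b8 f6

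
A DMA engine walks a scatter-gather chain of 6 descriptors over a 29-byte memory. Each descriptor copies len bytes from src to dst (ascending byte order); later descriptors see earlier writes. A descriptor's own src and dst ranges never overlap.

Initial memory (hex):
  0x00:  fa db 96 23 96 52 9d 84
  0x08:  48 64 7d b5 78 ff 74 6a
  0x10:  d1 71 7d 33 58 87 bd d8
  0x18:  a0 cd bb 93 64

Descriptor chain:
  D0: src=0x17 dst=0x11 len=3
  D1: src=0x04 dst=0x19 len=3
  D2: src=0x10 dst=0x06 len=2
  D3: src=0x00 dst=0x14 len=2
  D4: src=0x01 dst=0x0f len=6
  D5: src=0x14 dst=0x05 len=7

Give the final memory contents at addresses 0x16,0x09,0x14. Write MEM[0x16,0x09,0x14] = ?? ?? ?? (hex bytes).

MEM[0x16,0x09,0x14] = bd a0 d1

D0: mem[0x11..0x13] <- [d8 a0 cd]
D1: mem[0x19..0x1b] <- [96 52 9d]
D2: mem[0x06..0x07] <- [d1 d8]
D3: mem[0x14..0x15] <- [fa db]
D4: mem[0x0f..0x14] <- [db 96 23 96 52 d1]
D5: mem[0x05..0x0b] <- [d1 db bd d8 a0 96 52]
query mem[0x16]=0xbd, mem[0x09]=0xa0, mem[0x14]=0xd1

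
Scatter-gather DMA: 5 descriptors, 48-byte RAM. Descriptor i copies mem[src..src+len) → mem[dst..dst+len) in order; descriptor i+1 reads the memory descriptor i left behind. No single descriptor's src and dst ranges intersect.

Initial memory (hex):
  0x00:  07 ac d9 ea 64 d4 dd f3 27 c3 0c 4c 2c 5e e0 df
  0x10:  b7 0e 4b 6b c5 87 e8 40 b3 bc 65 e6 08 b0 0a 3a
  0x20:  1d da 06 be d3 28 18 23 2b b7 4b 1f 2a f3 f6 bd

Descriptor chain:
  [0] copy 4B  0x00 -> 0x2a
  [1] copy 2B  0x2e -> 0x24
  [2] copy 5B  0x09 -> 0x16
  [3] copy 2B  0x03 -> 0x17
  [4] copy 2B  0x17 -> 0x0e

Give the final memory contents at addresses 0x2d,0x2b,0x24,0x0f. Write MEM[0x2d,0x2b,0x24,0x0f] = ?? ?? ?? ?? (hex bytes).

  after D0: wrote 4B at 0x2a = 07acd9ea
  after D1: wrote 2B at 0x24 = f6bd
  after D2: wrote 5B at 0x16 = c30c4c2c5e
  after D3: wrote 2B at 0x17 = ea64
  after D4: wrote 2B at 0x0e = ea64
query mem[0x2d]=0xea, mem[0x2b]=0xac, mem[0x24]=0xf6, mem[0x0f]=0x64

MEM[0x2d,0x2b,0x24,0x0f] = ea ac f6 64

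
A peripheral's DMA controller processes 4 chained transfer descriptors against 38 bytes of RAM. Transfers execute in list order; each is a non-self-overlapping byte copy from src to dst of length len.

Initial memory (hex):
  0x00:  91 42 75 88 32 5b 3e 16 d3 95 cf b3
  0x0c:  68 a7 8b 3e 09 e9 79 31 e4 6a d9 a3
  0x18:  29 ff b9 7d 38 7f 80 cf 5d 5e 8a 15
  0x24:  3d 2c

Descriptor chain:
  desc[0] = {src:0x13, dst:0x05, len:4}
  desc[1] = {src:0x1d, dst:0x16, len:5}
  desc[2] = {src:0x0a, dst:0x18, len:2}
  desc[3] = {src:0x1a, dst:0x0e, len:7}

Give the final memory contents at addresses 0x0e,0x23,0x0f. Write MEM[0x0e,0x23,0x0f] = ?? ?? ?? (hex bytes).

MEM[0x0e,0x23,0x0f] = 5e 15 7d

D0: mem[0x05..0x08] <- [31 e4 6a d9]
D1: mem[0x16..0x1a] <- [7f 80 cf 5d 5e]
D2: mem[0x18..0x19] <- [cf b3]
D3: mem[0x0e..0x14] <- [5e 7d 38 7f 80 cf 5d]
query mem[0x0e]=0x5e, mem[0x23]=0x15, mem[0x0f]=0x7d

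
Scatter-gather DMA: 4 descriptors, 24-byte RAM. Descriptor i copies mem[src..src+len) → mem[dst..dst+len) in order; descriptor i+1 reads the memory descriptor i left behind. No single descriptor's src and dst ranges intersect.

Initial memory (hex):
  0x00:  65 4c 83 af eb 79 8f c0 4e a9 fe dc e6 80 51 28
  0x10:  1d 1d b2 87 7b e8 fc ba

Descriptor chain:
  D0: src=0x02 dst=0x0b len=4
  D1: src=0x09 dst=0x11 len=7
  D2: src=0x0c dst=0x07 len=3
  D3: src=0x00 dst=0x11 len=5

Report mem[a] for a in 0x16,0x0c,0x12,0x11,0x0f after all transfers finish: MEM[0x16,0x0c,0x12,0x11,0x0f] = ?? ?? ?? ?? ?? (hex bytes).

MEM[0x16,0x0c,0x12,0x11,0x0f] = 79 af 4c 65 28

#0 dst[0x0b+4] := {0x83,0xaf,0xeb,0x79}
#1 dst[0x11+7] := {0xa9,0xfe,0x83,0xaf,0xeb,0x79,0x28}
#2 dst[0x07+3] := {0xaf,0xeb,0x79}
#3 dst[0x11+5] := {0x65,0x4c,0x83,0xaf,0xeb}
query mem[0x16]=0x79, mem[0x0c]=0xaf, mem[0x12]=0x4c, mem[0x11]=0x65, mem[0x0f]=0x28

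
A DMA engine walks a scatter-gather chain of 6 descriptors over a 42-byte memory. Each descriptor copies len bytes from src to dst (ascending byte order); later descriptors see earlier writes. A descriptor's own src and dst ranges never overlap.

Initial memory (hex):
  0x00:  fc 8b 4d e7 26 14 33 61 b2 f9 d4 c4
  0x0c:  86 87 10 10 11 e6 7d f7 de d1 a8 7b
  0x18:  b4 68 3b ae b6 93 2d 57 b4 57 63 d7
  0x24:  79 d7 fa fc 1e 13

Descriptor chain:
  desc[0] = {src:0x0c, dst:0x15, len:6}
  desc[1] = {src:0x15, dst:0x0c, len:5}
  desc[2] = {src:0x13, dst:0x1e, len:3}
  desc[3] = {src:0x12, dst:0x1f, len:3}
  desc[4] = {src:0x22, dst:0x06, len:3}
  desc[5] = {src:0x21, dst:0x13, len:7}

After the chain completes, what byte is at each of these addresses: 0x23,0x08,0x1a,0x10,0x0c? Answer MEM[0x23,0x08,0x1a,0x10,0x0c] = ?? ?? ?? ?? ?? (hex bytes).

MEM[0x23,0x08,0x1a,0x10,0x0c] = d7 79 e6 11 86

  after D0: wrote 6B at 0x15 = 8687101011e6
  after D1: wrote 5B at 0x0c = 8687101011
  after D2: wrote 3B at 0x1e = f7de86
  after D3: wrote 3B at 0x1f = 7df7de
  after D4: wrote 3B at 0x06 = 63d779
  after D5: wrote 7B at 0x13 = de63d779d7fafc
query mem[0x23]=0xd7, mem[0x08]=0x79, mem[0x1a]=0xe6, mem[0x10]=0x11, mem[0x0c]=0x86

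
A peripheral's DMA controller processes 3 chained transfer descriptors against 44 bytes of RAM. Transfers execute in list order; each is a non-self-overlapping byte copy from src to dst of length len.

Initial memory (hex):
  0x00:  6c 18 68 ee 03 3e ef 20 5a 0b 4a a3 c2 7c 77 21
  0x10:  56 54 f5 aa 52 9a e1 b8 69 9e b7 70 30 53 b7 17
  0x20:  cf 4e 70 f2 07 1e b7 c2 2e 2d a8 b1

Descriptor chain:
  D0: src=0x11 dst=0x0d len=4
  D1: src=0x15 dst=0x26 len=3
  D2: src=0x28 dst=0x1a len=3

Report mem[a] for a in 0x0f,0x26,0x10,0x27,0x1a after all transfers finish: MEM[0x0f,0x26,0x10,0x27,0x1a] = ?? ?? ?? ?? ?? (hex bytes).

D0: mem[0x0d..0x10] <- [54 f5 aa 52]
D1: mem[0x26..0x28] <- [9a e1 b8]
D2: mem[0x1a..0x1c] <- [b8 2d a8]
query mem[0x0f]=0xaa, mem[0x26]=0x9a, mem[0x10]=0x52, mem[0x27]=0xe1, mem[0x1a]=0xb8

MEM[0x0f,0x26,0x10,0x27,0x1a] = aa 9a 52 e1 b8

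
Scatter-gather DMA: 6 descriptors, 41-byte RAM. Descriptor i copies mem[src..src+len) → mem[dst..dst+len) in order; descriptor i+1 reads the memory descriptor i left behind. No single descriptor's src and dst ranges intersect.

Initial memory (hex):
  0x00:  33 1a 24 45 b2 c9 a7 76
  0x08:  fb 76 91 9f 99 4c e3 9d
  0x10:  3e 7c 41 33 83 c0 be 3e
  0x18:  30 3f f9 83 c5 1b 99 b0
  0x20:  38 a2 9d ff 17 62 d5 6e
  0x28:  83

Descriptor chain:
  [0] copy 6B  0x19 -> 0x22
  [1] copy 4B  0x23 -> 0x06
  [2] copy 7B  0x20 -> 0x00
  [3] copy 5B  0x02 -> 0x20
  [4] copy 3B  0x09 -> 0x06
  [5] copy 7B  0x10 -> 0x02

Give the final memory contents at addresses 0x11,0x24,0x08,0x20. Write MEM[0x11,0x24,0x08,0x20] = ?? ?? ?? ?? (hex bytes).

MEM[0x11,0x24,0x08,0x20] = 7c 1b be 3f

#0 dst[0x22+6] := {0x3f,0xf9,0x83,0xc5,0x1b,0x99}
#1 dst[0x06+4] := {0xf9,0x83,0xc5,0x1b}
#2 dst[0x00+7] := {0x38,0xa2,0x3f,0xf9,0x83,0xc5,0x1b}
#3 dst[0x20+5] := {0x3f,0xf9,0x83,0xc5,0x1b}
#4 dst[0x06+3] := {0x1b,0x91,0x9f}
#5 dst[0x02+7] := {0x3e,0x7c,0x41,0x33,0x83,0xc0,0xbe}
query mem[0x11]=0x7c, mem[0x24]=0x1b, mem[0x08]=0xbe, mem[0x20]=0x3f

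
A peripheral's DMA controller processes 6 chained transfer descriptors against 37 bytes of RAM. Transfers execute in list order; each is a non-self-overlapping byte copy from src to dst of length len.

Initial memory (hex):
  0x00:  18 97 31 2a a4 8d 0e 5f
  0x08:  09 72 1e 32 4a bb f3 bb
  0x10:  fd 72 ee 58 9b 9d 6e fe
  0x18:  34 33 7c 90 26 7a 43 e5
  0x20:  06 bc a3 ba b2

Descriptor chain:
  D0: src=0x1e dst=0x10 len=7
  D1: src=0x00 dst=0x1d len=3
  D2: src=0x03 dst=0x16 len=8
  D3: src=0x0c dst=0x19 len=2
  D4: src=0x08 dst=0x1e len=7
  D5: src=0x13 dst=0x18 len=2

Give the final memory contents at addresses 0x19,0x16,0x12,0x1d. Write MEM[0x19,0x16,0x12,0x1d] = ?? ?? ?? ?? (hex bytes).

MEM[0x19,0x16,0x12,0x1d] = a3 2a 06 1e

[0] 0x1e->0x10 len=7 : 43 e5 06 bc a3 ba b2
[1] 0x00->0x1d len=3 : 18 97 31
[2] 0x03->0x16 len=8 : 2a a4 8d 0e 5f 09 72 1e
[3] 0x0c->0x19 len=2 : 4a bb
[4] 0x08->0x1e len=7 : 09 72 1e 32 4a bb f3
[5] 0x13->0x18 len=2 : bc a3
query mem[0x19]=0xa3, mem[0x16]=0x2a, mem[0x12]=0x06, mem[0x1d]=0x1e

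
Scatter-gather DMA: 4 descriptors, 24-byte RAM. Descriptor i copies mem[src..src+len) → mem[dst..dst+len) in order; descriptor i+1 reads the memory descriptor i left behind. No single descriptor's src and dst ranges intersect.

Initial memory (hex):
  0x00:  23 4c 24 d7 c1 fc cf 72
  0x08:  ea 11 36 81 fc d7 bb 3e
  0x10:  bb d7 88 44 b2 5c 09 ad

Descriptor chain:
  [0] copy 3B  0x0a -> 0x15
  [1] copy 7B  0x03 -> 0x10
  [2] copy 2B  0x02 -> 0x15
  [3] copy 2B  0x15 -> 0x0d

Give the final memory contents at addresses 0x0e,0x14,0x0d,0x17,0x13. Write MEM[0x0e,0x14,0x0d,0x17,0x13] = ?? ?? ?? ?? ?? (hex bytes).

MEM[0x0e,0x14,0x0d,0x17,0x13] = d7 72 24 fc cf

D0: mem[0x15..0x17] <- [36 81 fc]
D1: mem[0x10..0x16] <- [d7 c1 fc cf 72 ea 11]
D2: mem[0x15..0x16] <- [24 d7]
D3: mem[0x0d..0x0e] <- [24 d7]
query mem[0x0e]=0xd7, mem[0x14]=0x72, mem[0x0d]=0x24, mem[0x17]=0xfc, mem[0x13]=0xcf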